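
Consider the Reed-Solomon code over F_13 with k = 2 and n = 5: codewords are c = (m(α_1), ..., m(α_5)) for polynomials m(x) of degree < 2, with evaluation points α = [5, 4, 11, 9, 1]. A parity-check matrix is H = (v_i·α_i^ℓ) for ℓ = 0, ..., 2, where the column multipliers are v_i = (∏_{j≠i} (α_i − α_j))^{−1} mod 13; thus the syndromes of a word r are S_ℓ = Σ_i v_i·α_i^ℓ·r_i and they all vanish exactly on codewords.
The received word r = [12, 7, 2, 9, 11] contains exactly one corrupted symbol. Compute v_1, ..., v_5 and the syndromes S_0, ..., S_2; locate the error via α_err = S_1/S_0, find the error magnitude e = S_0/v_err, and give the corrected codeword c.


S = (3, 2, 10), error at position 1, error magnitude e = 2, c = [10, 7, 2, 9, 11].

Step 1: column multipliers v_i = (∏_{j≠i}(α_i − α_j))^{−1} mod 13.
  i = 1 (α = 5): (5−4)(5−11)(5−9)(5−1) = 1·(−6)·(−4)·4 = 96 ≡ 5, so v_1 = 5^{−1} = 8 (mod 13).
  i = 2 (α = 4): (4−5)(4−11)(4−9)(4−1) = (−1)·(−7)·(−5)·3 = −105 ≡ 12, so v_2 = 12^{−1} = 12 (mod 13).
  i = 3 (α = 11): (11−5)(11−4)(11−9)(11−1) = 6·7·2·10 = 840 ≡ 8, so v_3 = 8^{−1} = 5 (mod 13).
  i = 4 (α = 9): (9−5)(9−4)(9−11)(9−1) = 4·5·(−2)·8 = −320 ≡ 5, so v_4 = 5^{−1} = 8 (mod 13).
  i = 5 (α = 1): (1−5)(1−4)(1−11)(1−9) = (−4)·(−3)·(−10)·(−8) = 960 ≡ 11, so v_5 = 11^{−1} = 6 (mod 13).
  v = [8, 12, 5, 8, 6].
Step 2: syndromes of r = [12, 7, 2, 9, 11] (all sums mod 13).
  S_0 = Σ v_i r_i = 8·12 + 12·7 + 5·2 + 8·9 + 6·11 = 328 ≡ 3.
  S_1 = Σ v_i α_i r_i = 8·5·12 + 12·4·7 + 5·11·2 + 8·9·9 + 6·1·11 = 1640 ≡ 2.
  α_i^2 mod 13 = [12, 3, 4, 3, 1].
  S_2 = Σ v_i α_i^2 r_i = 8·12·12 + 12·3·7 + 5·4·2 + 8·3·9 + 6·1·11 = 1726 ≡ 10.
  S = (3, 2, 10) ≠ 0, so r is not a codeword (an error is present).
Step 3: locate the error. For a single error e at position i, S_ℓ = v_i·e·α_i^ℓ, so α_err = S_1/S_0.
  S_0^{−1} = 3^{−1} = 9 (mod 13), so α_err = 2·9 = 18 ≡ 5 = α_1. Error position i = 1.
  Consistency check: S_2/S_1 = 10·7 = 70 ≡ 5 = α_err ✓ (single-error assumption holds).
Step 4: error magnitude e = S_0/v_1 = S_0·∏_{j≠1}(α_1 − α_j) = 3·5 = 15 ≡ 2 (mod 13).
Step 5: correct position 1: c_1 = r_1 − e = 12 − 2 ≡ 10 (mod 13). Hence c = [10, 7, 2, 9, 11].
  Check: interpolating c through the α_i gives m(x) = 8 + 3·x (degree < 2) with m(α_i) = c_i for every i, so c is indeed a codeword.


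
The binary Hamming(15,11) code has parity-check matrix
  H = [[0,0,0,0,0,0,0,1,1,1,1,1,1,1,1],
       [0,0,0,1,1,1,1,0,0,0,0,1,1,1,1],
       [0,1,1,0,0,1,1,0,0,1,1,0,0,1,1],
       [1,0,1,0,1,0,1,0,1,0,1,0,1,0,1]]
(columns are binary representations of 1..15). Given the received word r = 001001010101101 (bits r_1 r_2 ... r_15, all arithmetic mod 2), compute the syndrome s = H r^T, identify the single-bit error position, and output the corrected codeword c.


s = (1, 0, 0, 1)^T, error position = 9, corrected codeword c = 001001011101101

Compute s = H r^T mod 2 one row at a time:
  s_1 = 1 + 0 + 1 + 0 + 1 + 1 + 0 + 1 = 5 ≡ 1 (mod 2).
  s_2 = 0 + 0 + 1 + 0 + 1 + 1 + 0 + 1 = 4 ≡ 0 (mod 2).
  s_3 = 0 + 1 + 1 + 0 + 1 + 0 + 0 + 1 = 4 ≡ 0 (mod 2).
  s_4 = 0 + 1 + 0 + 0 + 0 + 0 + 1 + 1 = 3 ≡ 1 (mod 2).
s = (1, 0, 0, 1)^T — this equals column 9 of H (binary 1001), so error is at position 9.
Correct: flip bit 9 of r = 001001010101101 to get c = 001001011101101.


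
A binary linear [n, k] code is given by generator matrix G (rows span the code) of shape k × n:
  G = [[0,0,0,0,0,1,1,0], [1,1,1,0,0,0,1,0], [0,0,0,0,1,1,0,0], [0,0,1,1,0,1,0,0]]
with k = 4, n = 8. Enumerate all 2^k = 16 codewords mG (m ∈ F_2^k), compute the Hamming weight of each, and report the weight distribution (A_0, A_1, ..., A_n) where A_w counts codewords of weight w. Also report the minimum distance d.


Weight distribution: A_0 = 1, A_2 = 3, A_3 = 4, A_4 = 3, A_5 = 4, A_6 = 1. Minimum distance d = 2.

Enumerate all 2^4 = 16 messages m ∈ F_2^4.
For each, compute codeword c = mG in F_2^8, then tally its weight.
  m = 0000 → c = 00000000, weight = 0.
  m = 1000 → c = 00000110, weight = 2.
  m = 0100 → c = 11100010, weight = 4.
  m = 1100 → c = 11100100, weight = 4.
  m = 0010 → c = 00001100, weight = 2.
  m = 1010 → c = 00001010, weight = 2.
  m = 0110 → c = 11101110, weight = 6.
  m = 1110 → c = 11101000, weight = 4.
  m = 0001 → c = 00110100, weight = 3.
  m = 1001 → c = 00110010, weight = 3.
  m = 0101 → c = 11010110, weight = 5.
  m = 1101 → c = 11010000, weight = 3.
  m = 0011 → c = 00111000, weight = 3.
  m = 1011 → c = 00111110, weight = 5.
  m = 0111 → c = 11011010, weight = 5.
  m = 1111 → c = 11011100, weight = 5.
Tally weights:
  weight 0: 1 codewords.
  weight 2: 3 codewords.
  weight 3: 4 codewords.
  weight 4: 3 codewords.
  weight 5: 4 codewords.
  weight 6: 1 codewords.
Minimum distance d = smallest w > 0 with A_w > 0 = 2.
Sanity: Σ A_w = 16 = 2^4 = 16 ✓.


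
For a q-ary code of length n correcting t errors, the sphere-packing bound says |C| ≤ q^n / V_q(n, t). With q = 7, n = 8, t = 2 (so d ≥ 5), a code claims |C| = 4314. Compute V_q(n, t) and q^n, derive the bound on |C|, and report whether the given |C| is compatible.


V_q(n, t) = 1057, q^n = 5764801, Hamming bound = 5453, |C| = 4314 ≤ bound (satisfied).

Step 1: Compute V_q(n, t) = Σ_{j=0}^2 C(n, j) (q−1)^j.
  j = 0: C(8,0)·(6)^0 = 1·1 = 1.
  j = 1: C(8,1)·(6)^1 = 8·6 = 48.
  j = 2: C(8,2)·(6)^2 = 28·36 = 1008.
  V_q(n, t) = 1 + 48 + 1008 = 1057.
Step 2: q^n = 7^8 = 5764801.
Step 3: Hamming bound ⌊q^n / V_q(n,t)⌋ = ⌊5764801/1057⌋ = 5453.
Step 4: Compare |C| = 4314 to 5453: satisfied.
The claimed |C| lies below the Hamming bound.


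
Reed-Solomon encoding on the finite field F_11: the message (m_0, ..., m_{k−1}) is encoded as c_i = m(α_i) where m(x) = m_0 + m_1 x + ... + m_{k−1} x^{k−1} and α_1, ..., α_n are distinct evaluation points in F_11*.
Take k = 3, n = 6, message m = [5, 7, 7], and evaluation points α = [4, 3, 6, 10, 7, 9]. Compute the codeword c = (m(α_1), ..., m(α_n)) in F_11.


c = [2, 1, 2, 5, 1, 8]

Message polynomial: m(x) = 5 + 7·x + 7·x^2 (mod 11).
For each evaluation point α_i, compute m(α_i) mod 11:
  α_1 = 4: Horner steps 7 → 2 → 2, so m(4) = 2.
  α_2 = 3: Horner steps 7 → 6 → 1, so m(3) = 1.
  α_3 = 6: Horner steps 7 → 5 → 2, so m(6) = 2.
  α_4 = 10: Horner steps 7 → 0 → 5, so m(10) = 5.
  α_5 = 7: Horner steps 7 → 1 → 1, so m(7) = 1.
  α_6 = 9: Horner steps 7 → 4 → 8, so m(9) = 8.
Codeword c = [2, 1, 2, 5, 1, 8] ∈ F_11^6.


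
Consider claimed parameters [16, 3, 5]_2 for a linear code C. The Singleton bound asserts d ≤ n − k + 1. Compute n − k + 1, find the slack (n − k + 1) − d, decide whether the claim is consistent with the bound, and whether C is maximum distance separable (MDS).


Singleton RHS = n − k + 1 = 14, slack = 9, bound satisfied, not MDS.

Singleton bound: d ≤ n − k + 1.
Here n = 16, k = 3, so n − k + 1 = 14.
Given d = 5, check d ≤ 14: YES.
Slack = (n − k + 1) − d = 9.
The code is NOT MDS (slack = 9 > 0).
Description: the claimed parameters are [16, 3, 5]_2; such a code would be non-MDS.


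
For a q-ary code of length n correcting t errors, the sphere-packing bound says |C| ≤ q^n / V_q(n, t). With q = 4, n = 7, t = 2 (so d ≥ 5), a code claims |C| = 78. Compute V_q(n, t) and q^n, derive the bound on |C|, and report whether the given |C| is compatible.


V_q(n, t) = 211, q^n = 16384, Hamming bound = 77, |C| = 78 > bound (violated).

Step 1: Compute V_q(n, t) = Σ_{j=0}^2 C(n, j) (q−1)^j.
  j = 0: C(7,0)·(3)^0 = 1·1 = 1.
  j = 1: C(7,1)·(3)^1 = 7·3 = 21.
  j = 2: C(7,2)·(3)^2 = 21·9 = 189.
  V_q(n, t) = 1 + 21 + 189 = 211.
Step 2: q^n = 4^7 = 16384.
Step 3: Hamming bound ⌊q^n / V_q(n,t)⌋ = ⌊16384/211⌋ = 77.
Step 4: Compare |C| = 78 to 77: violated.
The claimed |C| lies above the Hamming bound, so no 4-ary code of length 7 with d ≥ 5 can have 78 codewords.


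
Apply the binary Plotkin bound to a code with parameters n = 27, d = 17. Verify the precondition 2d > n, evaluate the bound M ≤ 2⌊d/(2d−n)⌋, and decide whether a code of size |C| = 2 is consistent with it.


Plotkin bound M ≤ 4; given |C| = 2 ≤ bound (satisfied).

Check applicability: 2d = 34, n = 27.
2d − n = 7 > 0, so Plotkin applies.
Compute d/(2d−n) = 17/7 ≈ 2.4286.
⌊d/(2d−n)⌋ = 2.
Plotkin bound: M ≤ 2·2 = 4.
Given |C| = 2, check: satisfied.
This |C| is below the Plotkin bound.


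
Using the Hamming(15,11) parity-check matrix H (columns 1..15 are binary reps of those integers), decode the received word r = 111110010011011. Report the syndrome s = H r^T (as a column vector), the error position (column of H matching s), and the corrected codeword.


s = (1, 1, 1, 1)^T, error position = 15, corrected codeword c = 111110010011010

Compute s = H r^T mod 2 one row at a time:
  s_1 = 1 + 0 + 0 + 1 + 1 + 0 + 1 + 1 = 5 ≡ 1 (mod 2).
  s_2 = 1 + 1 + 0 + 0 + 1 + 0 + 1 + 1 = 5 ≡ 1 (mod 2).
  s_3 = 1 + 1 + 0 + 0 + 0 + 1 + 1 + 1 = 5 ≡ 1 (mod 2).
  s_4 = 1 + 1 + 1 + 0 + 0 + 1 + 0 + 1 = 5 ≡ 1 (mod 2).
s = (1, 1, 1, 1)^T — this equals column 15 of H (binary 1111), so error is at position 15.
Correct: flip bit 15 of r = 111110010011011 to get c = 111110010011010.


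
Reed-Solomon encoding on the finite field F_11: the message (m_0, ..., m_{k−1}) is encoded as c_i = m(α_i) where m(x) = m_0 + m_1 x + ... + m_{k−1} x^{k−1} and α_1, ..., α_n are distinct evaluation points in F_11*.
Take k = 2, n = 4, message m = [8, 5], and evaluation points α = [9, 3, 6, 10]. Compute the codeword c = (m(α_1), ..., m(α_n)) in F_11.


c = [9, 1, 5, 3]

Message polynomial: m(x) = 8 + 5·x (mod 11).
For each evaluation point α_i, compute m(α_i) mod 11:
  α_1 = 9: Horner steps 5 → 9, so m(9) = 9.
  α_2 = 3: Horner steps 5 → 1, so m(3) = 1.
  α_3 = 6: Horner steps 5 → 5, so m(6) = 5.
  α_4 = 10: Horner steps 5 → 3, so m(10) = 3.
Codeword c = [9, 1, 5, 3] ∈ F_11^4.


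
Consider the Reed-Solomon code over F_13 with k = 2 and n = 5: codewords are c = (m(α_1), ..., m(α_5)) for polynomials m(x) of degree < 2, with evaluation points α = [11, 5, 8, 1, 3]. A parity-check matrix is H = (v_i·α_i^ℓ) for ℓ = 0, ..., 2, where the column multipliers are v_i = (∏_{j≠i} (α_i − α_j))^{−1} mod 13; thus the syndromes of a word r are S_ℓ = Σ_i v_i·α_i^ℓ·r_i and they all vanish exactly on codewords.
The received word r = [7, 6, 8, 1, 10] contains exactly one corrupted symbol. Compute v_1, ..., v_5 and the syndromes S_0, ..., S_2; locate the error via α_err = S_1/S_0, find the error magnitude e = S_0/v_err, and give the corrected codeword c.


S = (6, 9, 7), error at position 3, error magnitude e = 8, c = [7, 6, 0, 1, 10].

Step 1: column multipliers v_i = (∏_{j≠i}(α_i − α_j))^{−1} mod 13.
  i = 1 (α = 11): (11−5)(11−8)(11−1)(11−3) = 6·3·10·8 = 1440 ≡ 10, so v_1 = 10^{−1} = 4 (mod 13).
  i = 2 (α = 5): (5−11)(5−8)(5−1)(5−3) = (−6)·(−3)·4·2 = 144 ≡ 1, so v_2 = 1^{−1} = 1 (mod 13).
  i = 3 (α = 8): (8−11)(8−5)(8−1)(8−3) = (−3)·3·7·5 = −315 ≡ 10, so v_3 = 10^{−1} = 4 (mod 13).
  i = 4 (α = 1): (1−11)(1−5)(1−8)(1−3) = (−10)·(−4)·(−7)·(−2) = 560 ≡ 1, so v_4 = 1^{−1} = 1 (mod 13).
  i = 5 (α = 3): (3−11)(3−5)(3−8)(3−1) = (−8)·(−2)·(−5)·2 = −160 ≡ 9, so v_5 = 9^{−1} = 3 (mod 13).
  v = [4, 1, 4, 1, 3].
Step 2: syndromes of r = [7, 6, 8, 1, 10] (all sums mod 13).
  S_0 = Σ v_i r_i = 4·7 + 1·6 + 4·8 + 1·1 + 3·10 = 97 ≡ 6.
  S_1 = Σ v_i α_i r_i = 4·11·7 + 1·5·6 + 4·8·8 + 1·1·1 + 3·3·10 = 685 ≡ 9.
  α_i^2 mod 13 = [4, 12, 12, 1, 9].
  S_2 = Σ v_i α_i^2 r_i = 4·4·7 + 1·12·6 + 4·12·8 + 1·1·1 + 3·9·10 = 839 ≡ 7.
  S = (6, 9, 7) ≠ 0, so r is not a codeword (an error is present).
Step 3: locate the error. For a single error e at position i, S_ℓ = v_i·e·α_i^ℓ, so α_err = S_1/S_0.
  S_0^{−1} = 6^{−1} = 11 (mod 13), so α_err = 9·11 = 99 ≡ 8 = α_3. Error position i = 3.
  Consistency check: S_2/S_1 = 7·3 = 21 ≡ 8 = α_err ✓ (single-error assumption holds).
Step 4: error magnitude e = S_0/v_3 = S_0·∏_{j≠3}(α_3 − α_j) = 6·10 = 60 ≡ 8 (mod 13).
Step 5: correct position 3: c_3 = r_3 − e = 8 − 8 ≡ 0 (mod 13). Hence c = [7, 6, 0, 1, 10].
  Check: interpolating c through the α_i gives m(x) = 3 + 11·x (degree < 2) with m(α_i) = c_i for every i, so c is indeed a codeword.


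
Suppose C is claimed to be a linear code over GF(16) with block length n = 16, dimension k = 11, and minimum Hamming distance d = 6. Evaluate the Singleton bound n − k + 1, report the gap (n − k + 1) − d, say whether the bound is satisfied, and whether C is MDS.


Singleton RHS = n − k + 1 = 6, slack = 0, bound satisfied, MDS.

Singleton bound: d ≤ n − k + 1.
Here n = 16, k = 11, so n − k + 1 = 6.
Given d = 6, check d ≤ 6: YES.
Slack = (n − k + 1) − d = 0.
The code is MDS (slack = 0).
Description: the claimed parameters are [16, 11, 6]_16; such a code would be MDS (meets Singleton bound).


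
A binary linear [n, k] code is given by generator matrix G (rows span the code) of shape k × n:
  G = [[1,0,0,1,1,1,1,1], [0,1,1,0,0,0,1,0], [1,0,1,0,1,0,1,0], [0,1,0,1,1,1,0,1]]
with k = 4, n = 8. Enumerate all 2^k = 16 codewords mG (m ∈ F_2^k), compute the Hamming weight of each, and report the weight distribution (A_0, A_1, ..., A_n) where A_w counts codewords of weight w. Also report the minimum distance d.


Weight distribution: A_0 = 1, A_2 = 2, A_3 = 4, A_4 = 3, A_5 = 2, A_6 = 2, A_7 = 2. Minimum distance d = 2.

Enumerate all 2^4 = 16 messages m ∈ F_2^4.
For each, compute codeword c = mG in F_2^8, then tally its weight.
  m = 0000 → c = 00000000, weight = 0.
  m = 1000 → c = 10011111, weight = 6.
  m = 0100 → c = 01100010, weight = 3.
  m = 1100 → c = 11111101, weight = 7.
  m = 0010 → c = 10101010, weight = 4.
  m = 1010 → c = 00110101, weight = 4.
  m = 0110 → c = 11001000, weight = 3.
  m = 1110 → c = 01010111, weight = 5.
  m = 0001 → c = 01011101, weight = 5.
  m = 1001 → c = 11000010, weight = 3.
  m = 0101 → c = 00111111, weight = 6.
  m = 1101 → c = 10100000, weight = 2.
  m = 0011 → c = 11110111, weight = 7.
  m = 1011 → c = 01101000, weight = 3.
  m = 0111 → c = 10010101, weight = 4.
  m = 1111 → c = 00001010, weight = 2.
Tally weights:
  weight 0: 1 codewords.
  weight 2: 2 codewords.
  weight 3: 4 codewords.
  weight 4: 3 codewords.
  weight 5: 2 codewords.
  weight 6: 2 codewords.
  weight 7: 2 codewords.
Minimum distance d = smallest w > 0 with A_w > 0 = 2.
Sanity: Σ A_w = 16 = 2^4 = 16 ✓.


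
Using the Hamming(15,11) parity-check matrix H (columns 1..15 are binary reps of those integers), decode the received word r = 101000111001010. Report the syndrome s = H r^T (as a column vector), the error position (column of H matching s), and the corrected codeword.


s = (0, 1, 1, 0)^T, error position = 6, corrected codeword c = 101001111001010

Compute s = H r^T mod 2 one row at a time:
  s_1 = 1 + 1 + 0 + 0 + 1 + 0 + 1 + 0 = 4 ≡ 0 (mod 2).
  s_2 = 0 + 0 + 0 + 1 + 1 + 0 + 1 + 0 = 3 ≡ 1 (mod 2).
  s_3 = 0 + 1 + 0 + 1 + 0 + 0 + 1 + 0 = 3 ≡ 1 (mod 2).
  s_4 = 1 + 1 + 0 + 1 + 1 + 0 + 0 + 0 = 4 ≡ 0 (mod 2).
s = (0, 1, 1, 0)^T — this equals column 6 of H (binary 0110), so error is at position 6.
Correct: flip bit 6 of r = 101000111001010 to get c = 101001111001010.


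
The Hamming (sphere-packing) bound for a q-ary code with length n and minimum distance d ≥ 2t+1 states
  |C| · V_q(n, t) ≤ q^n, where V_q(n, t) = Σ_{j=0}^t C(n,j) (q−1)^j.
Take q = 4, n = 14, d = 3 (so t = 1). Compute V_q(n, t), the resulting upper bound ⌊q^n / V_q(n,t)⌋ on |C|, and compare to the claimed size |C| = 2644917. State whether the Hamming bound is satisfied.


V_q(n, t) = 43, q^n = 268435456, Hamming bound = 6242685, |C| = 2644917 ≤ bound (satisfied).

Step 1: Compute V_q(n, t) = Σ_{j=0}^1 C(n, j) (q−1)^j.
  j = 0: C(14,0)·(3)^0 = 1·1 = 1.
  j = 1: C(14,1)·(3)^1 = 14·3 = 42.
  V_q(n, t) = 1 + 42 = 43.
Step 2: q^n = 4^14 = 268435456.
Step 3: Hamming bound ⌊q^n / V_q(n,t)⌋ = ⌊268435456/43⌋ = 6242685.
Step 4: Compare |C| = 2644917 to 6242685: satisfied.
The claimed |C| lies below the Hamming bound.


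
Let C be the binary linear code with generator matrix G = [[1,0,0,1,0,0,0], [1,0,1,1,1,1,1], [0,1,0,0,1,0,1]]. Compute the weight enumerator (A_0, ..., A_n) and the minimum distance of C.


Weight distribution: A_0 = 1, A_2 = 1, A_3 = 2, A_4 = 1, A_5 = 2, A_6 = 1. Minimum distance d = 2.

Enumerate all 2^3 = 8 messages m ∈ F_2^3.
For each, compute codeword c = mG in F_2^7, then tally its weight.
  m = 000 → c = 0000000, weight = 0.
  m = 100 → c = 1001000, weight = 2.
  m = 010 → c = 1011111, weight = 6.
  m = 110 → c = 0010111, weight = 4.
  m = 001 → c = 0100101, weight = 3.
  m = 101 → c = 1101101, weight = 5.
  m = 011 → c = 1111010, weight = 5.
  m = 111 → c = 0110010, weight = 3.
Tally weights:
  weight 0: 1 codewords.
  weight 2: 1 codewords.
  weight 3: 2 codewords.
  weight 4: 1 codewords.
  weight 5: 2 codewords.
  weight 6: 1 codewords.
Minimum distance d = smallest w > 0 with A_w > 0 = 2.
Sanity: Σ A_w = 8 = 2^3 = 8 ✓.


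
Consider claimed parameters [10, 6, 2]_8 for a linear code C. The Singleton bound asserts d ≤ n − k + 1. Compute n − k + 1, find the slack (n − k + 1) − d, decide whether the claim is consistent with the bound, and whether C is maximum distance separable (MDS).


Singleton RHS = n − k + 1 = 5, slack = 3, bound satisfied, not MDS.

Singleton bound: d ≤ n − k + 1.
Here n = 10, k = 6, so n − k + 1 = 5.
Given d = 2, check d ≤ 5: YES.
Slack = (n − k + 1) − d = 3.
The code is NOT MDS (slack = 3 > 0).
Description: the claimed parameters are [10, 6, 2]_8; such a code would be non-MDS.


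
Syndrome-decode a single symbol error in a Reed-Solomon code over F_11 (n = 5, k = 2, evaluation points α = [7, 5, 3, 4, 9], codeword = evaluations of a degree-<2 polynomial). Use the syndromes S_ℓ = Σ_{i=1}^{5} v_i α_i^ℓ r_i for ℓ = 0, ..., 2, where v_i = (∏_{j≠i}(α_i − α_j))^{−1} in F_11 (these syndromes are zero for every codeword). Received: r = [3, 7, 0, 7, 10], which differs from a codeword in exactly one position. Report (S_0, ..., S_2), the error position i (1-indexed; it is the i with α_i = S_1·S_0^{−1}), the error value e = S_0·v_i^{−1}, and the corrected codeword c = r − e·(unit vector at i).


S = (6, 2, 8), error at position 4, error magnitude e = 9, c = [3, 7, 0, 9, 10].

Step 1: column multipliers v_i = (∏_{j≠i}(α_i − α_j))^{−1} mod 11.
  i = 1 (α = 7): (7−5)(7−3)(7−4)(7−9) = 2·4·3·(−2) = −48 ≡ 7, so v_1 = 7^{−1} = 8 (mod 11).
  i = 2 (α = 5): (5−7)(5−3)(5−4)(5−9) = (−2)·2·1·(−4) = 16 ≡ 5, so v_2 = 5^{−1} = 9 (mod 11).
  i = 3 (α = 3): (3−7)(3−5)(3−4)(3−9) = (−4)·(−2)·(−1)·(−6) = 48 ≡ 4, so v_3 = 4^{−1} = 3 (mod 11).
  i = 4 (α = 4): (4−7)(4−5)(4−3)(4−9) = (−3)·(−1)·1·(−5) = −15 ≡ 7, so v_4 = 7^{−1} = 8 (mod 11).
  i = 5 (α = 9): (9−7)(9−5)(9−3)(9−4) = 2·4·6·5 = 240 ≡ 9, so v_5 = 9^{−1} = 5 (mod 11).
  v = [8, 9, 3, 8, 5].
Step 2: syndromes of r = [3, 7, 0, 7, 10] (all sums mod 11).
  S_0 = Σ v_i r_i = 8·3 + 9·7 + 3·0 + 8·7 + 5·10 = 193 ≡ 6.
  S_1 = Σ v_i α_i r_i = 8·7·3 + 9·5·7 + 3·3·0 + 8·4·7 + 5·9·10 = 1157 ≡ 2.
  α_i^2 mod 11 = [5, 3, 9, 5, 4].
  S_2 = Σ v_i α_i^2 r_i = 8·5·3 + 9·3·7 + 3·9·0 + 8·5·7 + 5·4·10 = 789 ≡ 8.
  S = (6, 2, 8) ≠ 0, so r is not a codeword (an error is present).
Step 3: locate the error. For a single error e at position i, S_ℓ = v_i·e·α_i^ℓ, so α_err = S_1/S_0.
  S_0^{−1} = 6^{−1} = 2 (mod 11), so α_err = 2·2 = 4 ≡ 4 = α_4. Error position i = 4.
  Consistency check: S_2/S_1 = 8·6 = 48 ≡ 4 = α_err ✓ (single-error assumption holds).
Step 4: error magnitude e = S_0/v_4 = S_0·∏_{j≠4}(α_4 − α_j) = 6·7 = 42 ≡ 9 (mod 11).
Step 5: correct position 4: c_4 = r_4 − e = 7 − 9 ≡ 9 (mod 11). Hence c = [3, 7, 0, 9, 10].
  Check: interpolating c through the α_i gives m(x) = 6 + 9·x (degree < 2) with m(α_i) = c_i for every i, so c is indeed a codeword.


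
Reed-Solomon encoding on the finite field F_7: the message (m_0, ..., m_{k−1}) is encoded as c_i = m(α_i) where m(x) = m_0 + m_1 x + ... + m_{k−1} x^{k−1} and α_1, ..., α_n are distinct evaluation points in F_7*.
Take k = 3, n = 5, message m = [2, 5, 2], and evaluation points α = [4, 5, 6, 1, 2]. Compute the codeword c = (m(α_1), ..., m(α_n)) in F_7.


c = [5, 0, 6, 2, 6]

Message polynomial: m(x) = 2 + 5·x + 2·x^2 (mod 7).
For each evaluation point α_i, compute m(α_i) mod 7:
  α_1 = 4: Horner steps 2 → 6 → 5, so m(4) = 5.
  α_2 = 5: Horner steps 2 → 1 → 0, so m(5) = 0.
  α_3 = 6: Horner steps 2 → 3 → 6, so m(6) = 6.
  α_4 = 1: Horner steps 2 → 0 → 2, so m(1) = 2.
  α_5 = 2: Horner steps 2 → 2 → 6, so m(2) = 6.
Codeword c = [5, 0, 6, 2, 6] ∈ F_7^5.


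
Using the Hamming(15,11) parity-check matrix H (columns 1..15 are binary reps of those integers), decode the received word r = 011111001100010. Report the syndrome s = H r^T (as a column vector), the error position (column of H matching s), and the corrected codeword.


s = (1, 0, 1, 1)^T, error position = 11, corrected codeword c = 011111001110010

Compute s = H r^T mod 2 one row at a time:
  s_1 = 0 + 1 + 1 + 0 + 0 + 0 + 1 + 0 = 3 ≡ 1 (mod 2).
  s_2 = 1 + 1 + 1 + 0 + 0 + 0 + 1 + 0 = 4 ≡ 0 (mod 2).
  s_3 = 1 + 1 + 1 + 0 + 1 + 0 + 1 + 0 = 5 ≡ 1 (mod 2).
  s_4 = 0 + 1 + 1 + 0 + 1 + 0 + 0 + 0 = 3 ≡ 1 (mod 2).
s = (1, 0, 1, 1)^T — this equals column 11 of H (binary 1011), so error is at position 11.
Correct: flip bit 11 of r = 011111001100010 to get c = 011111001110010.


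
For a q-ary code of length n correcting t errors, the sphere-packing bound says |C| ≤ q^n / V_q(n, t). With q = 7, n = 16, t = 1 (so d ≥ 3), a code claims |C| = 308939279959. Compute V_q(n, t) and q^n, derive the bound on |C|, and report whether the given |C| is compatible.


V_q(n, t) = 97, q^n = 33232930569601, Hamming bound = 342607531645, |C| = 308939279959 ≤ bound (satisfied).

Step 1: Compute V_q(n, t) = Σ_{j=0}^1 C(n, j) (q−1)^j.
  j = 0: C(16,0)·(6)^0 = 1·1 = 1.
  j = 1: C(16,1)·(6)^1 = 16·6 = 96.
  V_q(n, t) = 1 + 96 = 97.
Step 2: q^n = 7^16 = 33232930569601.
Step 3: Hamming bound ⌊q^n / V_q(n,t)⌋ = ⌊33232930569601/97⌋ = 342607531645.
Step 4: Compare |C| = 308939279959 to 342607531645: satisfied.
The claimed |C| lies below the Hamming bound.


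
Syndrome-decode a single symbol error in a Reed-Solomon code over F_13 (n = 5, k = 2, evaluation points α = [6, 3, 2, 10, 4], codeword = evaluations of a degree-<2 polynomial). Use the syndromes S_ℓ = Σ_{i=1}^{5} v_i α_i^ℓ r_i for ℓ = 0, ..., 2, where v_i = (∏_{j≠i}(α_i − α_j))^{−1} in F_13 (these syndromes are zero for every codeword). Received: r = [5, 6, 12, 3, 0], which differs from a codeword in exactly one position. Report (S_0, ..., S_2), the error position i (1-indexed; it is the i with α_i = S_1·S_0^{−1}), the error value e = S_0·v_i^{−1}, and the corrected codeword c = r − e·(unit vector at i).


S = (7, 3, 5), error at position 1, error magnitude e = 4, c = [1, 6, 12, 3, 0].

Step 1: column multipliers v_i = (∏_{j≠i}(α_i − α_j))^{−1} mod 13.
  i = 1 (α = 6): (6−3)(6−2)(6−10)(6−4) = 3·4·(−4)·2 = −96 ≡ 8, so v_1 = 8^{−1} = 5 (mod 13).
  i = 2 (α = 3): (3−6)(3−2)(3−10)(3−4) = (−3)·1·(−7)·(−1) = −21 ≡ 5, so v_2 = 5^{−1} = 8 (mod 13).
  i = 3 (α = 2): (2−6)(2−3)(2−10)(2−4) = (−4)·(−1)·(−8)·(−2) = 64 ≡ 12, so v_3 = 12^{−1} = 12 (mod 13).
  i = 4 (α = 10): (10−6)(10−3)(10−2)(10−4) = 4·7·8·6 = 1344 ≡ 5, so v_4 = 5^{−1} = 8 (mod 13).
  i = 5 (α = 4): (4−6)(4−3)(4−2)(4−10) = (−2)·1·2·(−6) = 24 ≡ 11, so v_5 = 11^{−1} = 6 (mod 13).
  v = [5, 8, 12, 8, 6].
Step 2: syndromes of r = [5, 6, 12, 3, 0] (all sums mod 13).
  S_0 = Σ v_i r_i = 5·5 + 8·6 + 12·12 + 8·3 + 6·0 = 241 ≡ 7.
  S_1 = Σ v_i α_i r_i = 5·6·5 + 8·3·6 + 12·2·12 + 8·10·3 + 6·4·0 = 822 ≡ 3.
  α_i^2 mod 13 = [10, 9, 4, 9, 3].
  S_2 = Σ v_i α_i^2 r_i = 5·10·5 + 8·9·6 + 12·4·12 + 8·9·3 + 6·3·0 = 1474 ≡ 5.
  S = (7, 3, 5) ≠ 0, so r is not a codeword (an error is present).
Step 3: locate the error. For a single error e at position i, S_ℓ = v_i·e·α_i^ℓ, so α_err = S_1/S_0.
  S_0^{−1} = 7^{−1} = 2 (mod 13), so α_err = 3·2 = 6 ≡ 6 = α_1. Error position i = 1.
  Consistency check: S_2/S_1 = 5·9 = 45 ≡ 6 = α_err ✓ (single-error assumption holds).
Step 4: error magnitude e = S_0/v_1 = S_0·∏_{j≠1}(α_1 − α_j) = 7·8 = 56 ≡ 4 (mod 13).
Step 5: correct position 1: c_1 = r_1 − e = 5 − 4 ≡ 1 (mod 13). Hence c = [1, 6, 12, 3, 0].
  Check: interpolating c through the α_i gives m(x) = 11 + 7·x (degree < 2) with m(α_i) = c_i for every i, so c is indeed a codeword.


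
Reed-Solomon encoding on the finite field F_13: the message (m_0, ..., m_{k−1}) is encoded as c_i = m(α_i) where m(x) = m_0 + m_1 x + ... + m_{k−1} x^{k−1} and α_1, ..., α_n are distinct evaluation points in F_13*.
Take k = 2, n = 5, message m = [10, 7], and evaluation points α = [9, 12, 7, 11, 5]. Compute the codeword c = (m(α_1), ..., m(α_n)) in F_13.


c = [8, 3, 7, 9, 6]

Message polynomial: m(x) = 10 + 7·x (mod 13).
For each evaluation point α_i, compute m(α_i) mod 13:
  α_1 = 9: Horner steps 7 → 8, so m(9) = 8.
  α_2 = 12: Horner steps 7 → 3, so m(12) = 3.
  α_3 = 7: Horner steps 7 → 7, so m(7) = 7.
  α_4 = 11: Horner steps 7 → 9, so m(11) = 9.
  α_5 = 5: Horner steps 7 → 6, so m(5) = 6.
Codeword c = [8, 3, 7, 9, 6] ∈ F_13^5.


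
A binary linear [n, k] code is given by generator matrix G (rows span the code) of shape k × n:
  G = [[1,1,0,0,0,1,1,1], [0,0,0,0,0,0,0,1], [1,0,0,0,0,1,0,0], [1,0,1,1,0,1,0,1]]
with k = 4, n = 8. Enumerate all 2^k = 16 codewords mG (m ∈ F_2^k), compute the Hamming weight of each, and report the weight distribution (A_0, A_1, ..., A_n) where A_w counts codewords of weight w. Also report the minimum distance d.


Weight distribution: A_0 = 1, A_1 = 1, A_2 = 3, A_3 = 3, A_4 = 3, A_5 = 3, A_6 = 1, A_7 = 1. Minimum distance d = 1.

Enumerate all 2^4 = 16 messages m ∈ F_2^4.
For each, compute codeword c = mG in F_2^8, then tally its weight.
  m = 0000 → c = 00000000, weight = 0.
  m = 1000 → c = 11000111, weight = 5.
  m = 0100 → c = 00000001, weight = 1.
  m = 1100 → c = 11000110, weight = 4.
  m = 0010 → c = 10000100, weight = 2.
  m = 1010 → c = 01000011, weight = 3.
  m = 0110 → c = 10000101, weight = 3.
  m = 1110 → c = 01000010, weight = 2.
  m = 0001 → c = 10110101, weight = 5.
  m = 1001 → c = 01110010, weight = 4.
  m = 0101 → c = 10110100, weight = 4.
  m = 1101 → c = 01110011, weight = 5.
  m = 0011 → c = 00110001, weight = 3.
  m = 1011 → c = 11110110, weight = 6.
  m = 0111 → c = 00110000, weight = 2.
  m = 1111 → c = 11110111, weight = 7.
Tally weights:
  weight 0: 1 codewords.
  weight 1: 1 codewords.
  weight 2: 3 codewords.
  weight 3: 3 codewords.
  weight 4: 3 codewords.
  weight 5: 3 codewords.
  weight 6: 1 codewords.
  weight 7: 1 codewords.
Minimum distance d = smallest w > 0 with A_w > 0 = 1.
Sanity: Σ A_w = 16 = 2^4 = 16 ✓.


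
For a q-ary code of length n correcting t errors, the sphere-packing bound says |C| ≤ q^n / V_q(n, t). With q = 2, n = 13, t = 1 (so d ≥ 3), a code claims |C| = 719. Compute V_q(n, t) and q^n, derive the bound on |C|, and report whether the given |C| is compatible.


V_q(n, t) = 14, q^n = 8192, Hamming bound = 585, |C| = 719 > bound (violated).

Step 1: Compute V_q(n, t) = Σ_{j=0}^1 C(n, j) (q−1)^j.
  j = 0: C(13,0)·(1)^0 = 1·1 = 1.
  j = 1: C(13,1)·(1)^1 = 13·1 = 13.
  V_q(n, t) = 1 + 13 = 14.
Step 2: q^n = 2^13 = 8192.
Step 3: Hamming bound ⌊q^n / V_q(n,t)⌋ = ⌊8192/14⌋ = 585.
Step 4: Compare |C| = 719 to 585: violated.
The claimed |C| lies above the Hamming bound, so no 2-ary code of length 13 with d ≥ 3 can have 719 codewords.


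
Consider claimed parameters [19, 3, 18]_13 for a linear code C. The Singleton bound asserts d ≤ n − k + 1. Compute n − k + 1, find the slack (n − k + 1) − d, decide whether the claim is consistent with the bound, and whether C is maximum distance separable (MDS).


Singleton RHS = n − k + 1 = 17, slack = -1, bound violated (no such code; not MDS).

Singleton bound: d ≤ n − k + 1.
Here n = 19, k = 3, so n − k + 1 = 17.
Given d = 18, check d ≤ 17: NO.
Slack = (n − k + 1) − d = -1.
The slack is negative: d = 18 exceeds n − k + 1 = 17 by 1, so the Singleton bound is violated and no linear [19, 3, 18]_13 code can exist. In particular it is not MDS (MDS requires d = n − k + 1 exactly).
Description: the claimed parameters are [19, 3, 18]_13; such a code would be impossible (violates the Singleton bound).


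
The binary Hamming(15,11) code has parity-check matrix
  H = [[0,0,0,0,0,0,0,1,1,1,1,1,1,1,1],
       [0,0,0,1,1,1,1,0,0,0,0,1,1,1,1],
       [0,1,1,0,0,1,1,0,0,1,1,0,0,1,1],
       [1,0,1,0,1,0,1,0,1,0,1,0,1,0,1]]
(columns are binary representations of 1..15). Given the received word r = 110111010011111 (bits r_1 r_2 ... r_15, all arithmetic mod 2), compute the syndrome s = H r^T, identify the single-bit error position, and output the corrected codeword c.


s = (0, 1, 1, 1)^T, error position = 7, corrected codeword c = 110111110011111

Compute s = H r^T mod 2 one row at a time:
  s_1 = 1 + 0 + 0 + 1 + 1 + 1 + 1 + 1 = 6 ≡ 0 (mod 2).
  s_2 = 1 + 1 + 1 + 0 + 1 + 1 + 1 + 1 = 7 ≡ 1 (mod 2).
  s_3 = 1 + 0 + 1 + 0 + 0 + 1 + 1 + 1 = 5 ≡ 1 (mod 2).
  s_4 = 1 + 0 + 1 + 0 + 0 + 1 + 1 + 1 = 5 ≡ 1 (mod 2).
s = (0, 1, 1, 1)^T — this equals column 7 of H (binary 0111), so error is at position 7.
Correct: flip bit 7 of r = 110111010011111 to get c = 110111110011111.


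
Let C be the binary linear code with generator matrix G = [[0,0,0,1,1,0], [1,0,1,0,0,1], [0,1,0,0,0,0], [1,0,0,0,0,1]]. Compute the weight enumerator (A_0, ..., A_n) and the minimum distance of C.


Weight distribution: A_0 = 1, A_1 = 2, A_2 = 3, A_3 = 4, A_4 = 3, A_5 = 2, A_6 = 1. Minimum distance d = 1.

Enumerate all 2^4 = 16 messages m ∈ F_2^4.
For each, compute codeword c = mG in F_2^6, then tally its weight.
  m = 0000 → c = 000000, weight = 0.
  m = 1000 → c = 000110, weight = 2.
  m = 0100 → c = 101001, weight = 3.
  m = 1100 → c = 101111, weight = 5.
  m = 0010 → c = 010000, weight = 1.
  m = 1010 → c = 010110, weight = 3.
  m = 0110 → c = 111001, weight = 4.
  m = 1110 → c = 111111, weight = 6.
  m = 0001 → c = 100001, weight = 2.
  m = 1001 → c = 100111, weight = 4.
  m = 0101 → c = 001000, weight = 1.
  m = 1101 → c = 001110, weight = 3.
  m = 0011 → c = 110001, weight = 3.
  m = 1011 → c = 110111, weight = 5.
  m = 0111 → c = 011000, weight = 2.
  m = 1111 → c = 011110, weight = 4.
Tally weights:
  weight 0: 1 codewords.
  weight 1: 2 codewords.
  weight 2: 3 codewords.
  weight 3: 4 codewords.
  weight 4: 3 codewords.
  weight 5: 2 codewords.
  weight 6: 1 codewords.
Minimum distance d = smallest w > 0 with A_w > 0 = 1.
Sanity: Σ A_w = 16 = 2^4 = 16 ✓.


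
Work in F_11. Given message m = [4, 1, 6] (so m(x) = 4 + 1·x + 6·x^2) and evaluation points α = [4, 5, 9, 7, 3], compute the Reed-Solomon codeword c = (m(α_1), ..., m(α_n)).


c = [5, 5, 4, 8, 6]

Message polynomial: m(x) = 4 + 1·x + 6·x^2 (mod 11).
For each evaluation point α_i, compute m(α_i) mod 11:
  α_1 = 4: Horner steps 6 → 3 → 5, so m(4) = 5.
  α_2 = 5: Horner steps 6 → 9 → 5, so m(5) = 5.
  α_3 = 9: Horner steps 6 → 0 → 4, so m(9) = 4.
  α_4 = 7: Horner steps 6 → 10 → 8, so m(7) = 8.
  α_5 = 3: Horner steps 6 → 8 → 6, so m(3) = 6.
Codeword c = [5, 5, 4, 8, 6] ∈ F_11^5.


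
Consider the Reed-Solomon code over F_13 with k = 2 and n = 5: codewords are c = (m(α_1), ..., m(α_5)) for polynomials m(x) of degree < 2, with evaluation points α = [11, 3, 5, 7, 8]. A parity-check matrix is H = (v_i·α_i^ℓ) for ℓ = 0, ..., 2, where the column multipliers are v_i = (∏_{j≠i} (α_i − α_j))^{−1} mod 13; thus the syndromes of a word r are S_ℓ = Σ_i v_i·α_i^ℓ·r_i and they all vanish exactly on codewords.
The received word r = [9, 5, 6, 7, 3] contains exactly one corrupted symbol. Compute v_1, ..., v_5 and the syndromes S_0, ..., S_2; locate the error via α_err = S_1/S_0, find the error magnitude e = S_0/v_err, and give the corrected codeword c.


S = (4, 6, 9), error at position 5, error magnitude e = 2, c = [9, 5, 6, 7, 1].

Step 1: column multipliers v_i = (∏_{j≠i}(α_i − α_j))^{−1} mod 13.
  i = 1 (α = 11): (11−3)(11−5)(11−7)(11−8) = 8·6·4·3 = 576 ≡ 4, so v_1 = 4^{−1} = 10 (mod 13).
  i = 2 (α = 3): (3−11)(3−5)(3−7)(3−8) = (−8)·(−2)·(−4)·(−5) = 320 ≡ 8, so v_2 = 8^{−1} = 5 (mod 13).
  i = 3 (α = 5): (5−11)(5−3)(5−7)(5−8) = (−6)·2·(−2)·(−3) = −72 ≡ 6, so v_3 = 6^{−1} = 11 (mod 13).
  i = 4 (α = 7): (7−11)(7−3)(7−5)(7−8) = (−4)·4·2·(−1) = 32 ≡ 6, so v_4 = 6^{−1} = 11 (mod 13).
  i = 5 (α = 8): (8−11)(8−3)(8−5)(8−7) = (−3)·5·3·1 = −45 ≡ 7, so v_5 = 7^{−1} = 2 (mod 13).
  v = [10, 5, 11, 11, 2].
Step 2: syndromes of r = [9, 5, 6, 7, 3] (all sums mod 13).
  S_0 = Σ v_i r_i = 10·9 + 5·5 + 11·6 + 11·7 + 2·3 = 264 ≡ 4.
  S_1 = Σ v_i α_i r_i = 10·11·9 + 5·3·5 + 11·5·6 + 11·7·7 + 2·8·3 = 1982 ≡ 6.
  α_i^2 mod 13 = [4, 9, 12, 10, 12].
  S_2 = Σ v_i α_i^2 r_i = 10·4·9 + 5·9·5 + 11·12·6 + 11·10·7 + 2·12·3 = 2219 ≡ 9.
  S = (4, 6, 9) ≠ 0, so r is not a codeword (an error is present).
Step 3: locate the error. For a single error e at position i, S_ℓ = v_i·e·α_i^ℓ, so α_err = S_1/S_0.
  S_0^{−1} = 4^{−1} = 10 (mod 13), so α_err = 6·10 = 60 ≡ 8 = α_5. Error position i = 5.
  Consistency check: S_2/S_1 = 9·11 = 99 ≡ 8 = α_err ✓ (single-error assumption holds).
Step 4: error magnitude e = S_0/v_5 = S_0·∏_{j≠5}(α_5 − α_j) = 4·7 = 28 ≡ 2 (mod 13).
Step 5: correct position 5: c_5 = r_5 − e = 3 − 2 ≡ 1 (mod 13). Hence c = [9, 5, 6, 7, 1].
  Check: interpolating c through the α_i gives m(x) = 10 + 7·x (degree < 2) with m(α_i) = c_i for every i, so c is indeed a codeword.


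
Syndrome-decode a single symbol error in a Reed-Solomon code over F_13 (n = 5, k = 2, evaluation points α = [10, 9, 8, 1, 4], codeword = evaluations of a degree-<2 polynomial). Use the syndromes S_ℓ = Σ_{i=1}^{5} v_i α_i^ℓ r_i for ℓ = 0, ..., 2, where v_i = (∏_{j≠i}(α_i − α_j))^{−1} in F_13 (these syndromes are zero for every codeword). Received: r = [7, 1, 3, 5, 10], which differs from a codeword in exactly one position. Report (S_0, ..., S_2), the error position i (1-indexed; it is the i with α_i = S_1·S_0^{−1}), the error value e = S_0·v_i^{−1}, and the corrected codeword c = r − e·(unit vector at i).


S = (2, 3, 11), error at position 3, error magnitude e = 8, c = [7, 1, 8, 5, 10].

Step 1: column multipliers v_i = (∏_{j≠i}(α_i − α_j))^{−1} mod 13.
  i = 1 (α = 10): (10−9)(10−8)(10−1)(10−4) = 1·2·9·6 = 108 ≡ 4, so v_1 = 4^{−1} = 10 (mod 13).
  i = 2 (α = 9): (9−10)(9−8)(9−1)(9−4) = (−1)·1·8·5 = −40 ≡ 12, so v_2 = 12^{−1} = 12 (mod 13).
  i = 3 (α = 8): (8−10)(8−9)(8−1)(8−4) = (−2)·(−1)·7·4 = 56 ≡ 4, so v_3 = 4^{−1} = 10 (mod 13).
  i = 4 (α = 1): (1−10)(1−9)(1−8)(1−4) = (−9)·(−8)·(−7)·(−3) = 1512 ≡ 4, so v_4 = 4^{−1} = 10 (mod 13).
  i = 5 (α = 4): (4−10)(4−9)(4−8)(4−1) = (−6)·(−5)·(−4)·3 = −360 ≡ 4, so v_5 = 4^{−1} = 10 (mod 13).
  v = [10, 12, 10, 10, 10].
Step 2: syndromes of r = [7, 1, 3, 5, 10] (all sums mod 13).
  S_0 = Σ v_i r_i = 10·7 + 12·1 + 10·3 + 10·5 + 10·10 = 262 ≡ 2.
  S_1 = Σ v_i α_i r_i = 10·10·7 + 12·9·1 + 10·8·3 + 10·1·5 + 10·4·10 = 1498 ≡ 3.
  α_i^2 mod 13 = [9, 3, 12, 1, 3].
  S_2 = Σ v_i α_i^2 r_i = 10·9·7 + 12·3·1 + 10·12·3 + 10·1·5 + 10·3·10 = 1376 ≡ 11.
  S = (2, 3, 11) ≠ 0, so r is not a codeword (an error is present).
Step 3: locate the error. For a single error e at position i, S_ℓ = v_i·e·α_i^ℓ, so α_err = S_1/S_0.
  S_0^{−1} = 2^{−1} = 7 (mod 13), so α_err = 3·7 = 21 ≡ 8 = α_3. Error position i = 3.
  Consistency check: S_2/S_1 = 11·9 = 99 ≡ 8 = α_err ✓ (single-error assumption holds).
Step 4: error magnitude e = S_0/v_3 = S_0·∏_{j≠3}(α_3 − α_j) = 2·4 = 8 ≡ 8 (mod 13).
Step 5: correct position 3: c_3 = r_3 − e = 3 − 8 ≡ 8 (mod 13). Hence c = [7, 1, 8, 5, 10].
  Check: interpolating c through the α_i gives m(x) = 12 + 6·x (degree < 2) with m(α_i) = c_i for every i, so c is indeed a codeword.


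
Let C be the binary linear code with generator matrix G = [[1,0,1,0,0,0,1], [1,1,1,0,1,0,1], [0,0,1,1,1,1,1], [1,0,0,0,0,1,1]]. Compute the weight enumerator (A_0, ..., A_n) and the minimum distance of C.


Weight distribution: A_0 = 1, A_2 = 2, A_3 = 4, A_4 = 5, A_5 = 4. Minimum distance d = 2.

Enumerate all 2^4 = 16 messages m ∈ F_2^4.
For each, compute codeword c = mG in F_2^7, then tally its weight.
  m = 0000 → c = 0000000, weight = 0.
  m = 1000 → c = 1010001, weight = 3.
  m = 0100 → c = 1110101, weight = 5.
  m = 1100 → c = 0100100, weight = 2.
  m = 0010 → c = 0011111, weight = 5.
  m = 1010 → c = 1001110, weight = 4.
  m = 0110 → c = 1101010, weight = 4.
  m = 1110 → c = 0111011, weight = 5.
  m = 0001 → c = 1000011, weight = 3.
  m = 1001 → c = 0010010, weight = 2.
  m = 0101 → c = 0110110, weight = 4.
  m = 1101 → c = 1100111, weight = 5.
  m = 0011 → c = 1011100, weight = 4.
  m = 1011 → c = 0001101, weight = 3.
  m = 0111 → c = 0101001, weight = 3.
  m = 1111 → c = 1111000, weight = 4.
Tally weights:
  weight 0: 1 codewords.
  weight 2: 2 codewords.
  weight 3: 4 codewords.
  weight 4: 5 codewords.
  weight 5: 4 codewords.
Minimum distance d = smallest w > 0 with A_w > 0 = 2.
Sanity: Σ A_w = 16 = 2^4 = 16 ✓.


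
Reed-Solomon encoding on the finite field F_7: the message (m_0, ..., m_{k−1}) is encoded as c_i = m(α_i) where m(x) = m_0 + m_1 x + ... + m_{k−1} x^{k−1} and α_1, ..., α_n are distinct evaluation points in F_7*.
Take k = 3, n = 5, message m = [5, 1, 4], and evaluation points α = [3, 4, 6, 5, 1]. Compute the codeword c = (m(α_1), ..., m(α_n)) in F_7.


c = [2, 3, 1, 5, 3]

Message polynomial: m(x) = 5 + 1·x + 4·x^2 (mod 7).
For each evaluation point α_i, compute m(α_i) mod 7:
  α_1 = 3: Horner steps 4 → 6 → 2, so m(3) = 2.
  α_2 = 4: Horner steps 4 → 3 → 3, so m(4) = 3.
  α_3 = 6: Horner steps 4 → 4 → 1, so m(6) = 1.
  α_4 = 5: Horner steps 4 → 0 → 5, so m(5) = 5.
  α_5 = 1: Horner steps 4 → 5 → 3, so m(1) = 3.
Codeword c = [2, 3, 1, 5, 3] ∈ F_7^5.


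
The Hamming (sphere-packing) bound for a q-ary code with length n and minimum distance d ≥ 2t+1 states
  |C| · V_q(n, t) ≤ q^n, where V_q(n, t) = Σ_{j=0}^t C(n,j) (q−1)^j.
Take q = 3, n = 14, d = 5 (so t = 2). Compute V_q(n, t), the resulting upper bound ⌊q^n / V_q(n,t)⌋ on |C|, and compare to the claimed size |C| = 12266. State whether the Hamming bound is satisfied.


V_q(n, t) = 393, q^n = 4782969, Hamming bound = 12170, |C| = 12266 > bound (violated).

Step 1: Compute V_q(n, t) = Σ_{j=0}^2 C(n, j) (q−1)^j.
  j = 0: C(14,0)·(2)^0 = 1·1 = 1.
  j = 1: C(14,1)·(2)^1 = 14·2 = 28.
  j = 2: C(14,2)·(2)^2 = 91·4 = 364.
  V_q(n, t) = 1 + 28 + 364 = 393.
Step 2: q^n = 3^14 = 4782969.
Step 3: Hamming bound ⌊q^n / V_q(n,t)⌋ = ⌊4782969/393⌋ = 12170.
Step 4: Compare |C| = 12266 to 12170: violated.
The claimed |C| lies above the Hamming bound, so no 3-ary code of length 14 with d ≥ 5 can have 12266 codewords.


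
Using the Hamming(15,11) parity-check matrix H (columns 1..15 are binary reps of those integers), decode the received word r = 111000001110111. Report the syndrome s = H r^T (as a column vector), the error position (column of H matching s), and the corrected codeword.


s = (0, 1, 0, 0)^T, error position = 4, corrected codeword c = 111100001110111

Compute s = H r^T mod 2 one row at a time:
  s_1 = 0 + 1 + 1 + 1 + 0 + 1 + 1 + 1 = 6 ≡ 0 (mod 2).
  s_2 = 0 + 0 + 0 + 0 + 0 + 1 + 1 + 1 = 3 ≡ 1 (mod 2).
  s_3 = 1 + 1 + 0 + 0 + 1 + 1 + 1 + 1 = 6 ≡ 0 (mod 2).
  s_4 = 1 + 1 + 0 + 0 + 1 + 1 + 1 + 1 = 6 ≡ 0 (mod 2).
s = (0, 1, 0, 0)^T — this equals column 4 of H (binary 0100), so error is at position 4.
Correct: flip bit 4 of r = 111000001110111 to get c = 111100001110111.
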